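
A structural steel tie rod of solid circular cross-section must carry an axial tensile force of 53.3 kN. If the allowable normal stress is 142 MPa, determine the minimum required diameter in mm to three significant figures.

21.9 mm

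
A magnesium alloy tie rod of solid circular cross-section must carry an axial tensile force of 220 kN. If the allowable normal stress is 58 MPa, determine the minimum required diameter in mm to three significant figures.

69.5 mm

Required area A ≥ P/σ_allow = 220000/58 = 3793 mm².
For a solid circular section, d ≥ √(4A/π) = 69.49 mm.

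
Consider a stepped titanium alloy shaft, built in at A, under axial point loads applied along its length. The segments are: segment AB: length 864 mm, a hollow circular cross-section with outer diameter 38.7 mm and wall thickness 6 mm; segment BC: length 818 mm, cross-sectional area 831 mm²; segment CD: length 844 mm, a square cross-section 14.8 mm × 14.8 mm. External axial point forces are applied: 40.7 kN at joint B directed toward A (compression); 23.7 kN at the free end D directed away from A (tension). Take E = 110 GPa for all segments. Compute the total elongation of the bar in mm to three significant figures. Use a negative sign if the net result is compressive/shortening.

Internal axial forces (sectioning from the free end, tension +): N_CD = 23.7 kN, N_BC = 23.7 kN, N_AB = -17 kN.
A_AB = 616.4 mm².
A_CD = 219 mm².
δ_AB = -17000·864/(616.4·110000) = -0.2166 mm
δ_BC = 23700·818/(831·110000) = 0.2121 mm
δ_CD = 23700·844/(219·110000) = 0.8302 mm
δ = Σδ_i = 0.8256 mm.

0.826 mm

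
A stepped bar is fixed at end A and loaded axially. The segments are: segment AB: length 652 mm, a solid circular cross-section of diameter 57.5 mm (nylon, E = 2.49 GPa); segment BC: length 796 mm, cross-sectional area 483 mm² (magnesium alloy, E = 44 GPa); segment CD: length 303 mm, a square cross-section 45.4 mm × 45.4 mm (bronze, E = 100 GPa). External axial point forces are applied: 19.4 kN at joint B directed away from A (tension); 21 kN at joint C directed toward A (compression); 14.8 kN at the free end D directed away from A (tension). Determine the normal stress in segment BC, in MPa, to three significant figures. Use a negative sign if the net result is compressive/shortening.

-12.8 MPa

Internal axial forces (sectioning from the free end, tension +): N_CD = 14.8 kN, N_BC = -6.2 kN, N_AB = 13.2 kN.
σ_BC = N_BC/A_BC = -6200/483 = -12.84 MPa.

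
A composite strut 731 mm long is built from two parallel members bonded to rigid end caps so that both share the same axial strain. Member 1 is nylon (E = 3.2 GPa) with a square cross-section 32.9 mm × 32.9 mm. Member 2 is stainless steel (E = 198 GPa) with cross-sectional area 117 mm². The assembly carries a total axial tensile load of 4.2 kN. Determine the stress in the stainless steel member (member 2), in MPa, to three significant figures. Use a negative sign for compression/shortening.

31.2 MPa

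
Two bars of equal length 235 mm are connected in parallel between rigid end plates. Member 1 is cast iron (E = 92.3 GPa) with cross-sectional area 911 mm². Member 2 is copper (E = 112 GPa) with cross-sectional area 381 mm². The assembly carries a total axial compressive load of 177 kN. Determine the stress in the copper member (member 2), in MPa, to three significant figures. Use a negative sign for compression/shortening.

-156 MPa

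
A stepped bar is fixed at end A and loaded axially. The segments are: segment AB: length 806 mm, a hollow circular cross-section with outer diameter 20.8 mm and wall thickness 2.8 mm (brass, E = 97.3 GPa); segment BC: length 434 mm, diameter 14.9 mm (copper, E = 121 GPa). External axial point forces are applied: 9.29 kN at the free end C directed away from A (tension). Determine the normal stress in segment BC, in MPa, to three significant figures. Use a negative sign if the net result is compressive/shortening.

53.3 MPa

Internal axial forces (sectioning from the free end, tension +): N_BC = 9.29 kN, N_AB = 9.29 kN.
A_BC = 174.4 mm².
σ_BC = N_BC/A_BC = 9290/174.4 = 53.28 MPa.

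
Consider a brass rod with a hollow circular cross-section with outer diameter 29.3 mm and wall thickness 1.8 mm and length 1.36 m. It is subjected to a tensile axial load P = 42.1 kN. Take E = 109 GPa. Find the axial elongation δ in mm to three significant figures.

A = 155.5 mm².
δ_mech = NL/(AE) = 42100·1360/(155.5·109000) = 3.378 mm.

3.38 mm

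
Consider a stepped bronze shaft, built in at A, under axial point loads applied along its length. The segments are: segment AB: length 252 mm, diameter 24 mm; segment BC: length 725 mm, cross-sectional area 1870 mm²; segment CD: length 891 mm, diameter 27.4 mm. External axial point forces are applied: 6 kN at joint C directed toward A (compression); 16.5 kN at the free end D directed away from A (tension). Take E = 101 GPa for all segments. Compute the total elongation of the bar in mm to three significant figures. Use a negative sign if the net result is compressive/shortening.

Internal axial forces (sectioning from the free end, tension +): N_CD = 16.5 kN, N_BC = 10.5 kN, N_AB = 10.5 kN.
A_AB = 452.4 mm².
A_CD = 589.6 mm².
δ_AB = 10500·252/(452.4·101000) = 0.05791 mm
δ_BC = 10500·725/(1870·101000) = 0.04031 mm
δ_CD = 16500·891/(589.6·101000) = 0.2469 mm
δ = Σδ_i = 0.3451 mm.

0.345 mm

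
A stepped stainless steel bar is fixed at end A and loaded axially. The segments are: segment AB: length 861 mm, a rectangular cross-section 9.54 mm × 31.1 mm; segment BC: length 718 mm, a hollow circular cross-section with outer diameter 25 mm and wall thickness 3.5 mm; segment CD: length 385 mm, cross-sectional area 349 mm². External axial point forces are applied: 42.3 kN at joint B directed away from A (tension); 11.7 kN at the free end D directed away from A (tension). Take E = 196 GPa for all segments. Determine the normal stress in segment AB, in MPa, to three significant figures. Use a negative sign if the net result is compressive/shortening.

182 MPa

Internal axial forces (sectioning from the free end, tension +): N_CD = 11.7 kN, N_BC = 11.7 kN, N_AB = 54 kN.
A_AB = 296.7 mm².
σ_AB = N_AB/A_AB = 54000/296.7 = 182 MPa.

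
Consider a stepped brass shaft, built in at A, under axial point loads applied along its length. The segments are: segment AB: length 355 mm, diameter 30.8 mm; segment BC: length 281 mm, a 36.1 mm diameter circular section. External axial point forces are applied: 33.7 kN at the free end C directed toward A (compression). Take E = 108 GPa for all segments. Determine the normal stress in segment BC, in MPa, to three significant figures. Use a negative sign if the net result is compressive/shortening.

-32.9 MPa

Internal axial forces (sectioning from the free end, tension +): N_BC = -33.7 kN, N_AB = -33.7 kN.
A_BC = 1024 mm².
σ_BC = N_BC/A_BC = -33700/1024 = -32.92 MPa.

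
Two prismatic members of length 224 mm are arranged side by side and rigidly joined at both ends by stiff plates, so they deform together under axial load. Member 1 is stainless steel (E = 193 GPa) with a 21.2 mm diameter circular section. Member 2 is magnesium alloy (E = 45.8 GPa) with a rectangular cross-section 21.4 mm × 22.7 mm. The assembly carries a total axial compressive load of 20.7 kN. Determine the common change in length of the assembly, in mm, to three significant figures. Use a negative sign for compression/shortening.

A_1 = 353 mm².
A_2 = 485.8 mm².
Equal strain + equilibrium ⇒ each member carries load in proportion to AE: A₁E₁ = 68130000 N, A₂E₂ = 22250000 N, ΣAE = 90380000 N.
δ = PL/ΣAE = -20700·224/90380000 = -0.05131 mm.

-0.0513 mm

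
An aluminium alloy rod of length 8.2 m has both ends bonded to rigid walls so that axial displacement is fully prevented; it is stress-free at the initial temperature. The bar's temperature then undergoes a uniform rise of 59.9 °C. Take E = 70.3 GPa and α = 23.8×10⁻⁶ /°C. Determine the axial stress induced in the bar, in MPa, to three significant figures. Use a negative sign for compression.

Free thermal expansion αLΔT = 23.8e-6 · 8200 · 59.9 = 11.69 mm.
The walls impose strain ε = −(11.69)/8200 = -1.4256e-03; σ = Eε = 70300 · -1.4256e-03 = -100.2 MPa.

-100 MPa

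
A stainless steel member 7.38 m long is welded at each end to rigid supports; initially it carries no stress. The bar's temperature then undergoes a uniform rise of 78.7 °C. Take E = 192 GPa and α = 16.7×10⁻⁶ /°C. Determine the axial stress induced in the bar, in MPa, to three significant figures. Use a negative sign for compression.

-252 MPa

Free thermal expansion αLΔT = 16.7e-6 · 7380 · 78.7 = 9.699 mm.
The walls impose strain ε = −(9.699)/7380 = -1.3143e-03; σ = Eε = 192000 · -1.3143e-03 = -252.3 MPa.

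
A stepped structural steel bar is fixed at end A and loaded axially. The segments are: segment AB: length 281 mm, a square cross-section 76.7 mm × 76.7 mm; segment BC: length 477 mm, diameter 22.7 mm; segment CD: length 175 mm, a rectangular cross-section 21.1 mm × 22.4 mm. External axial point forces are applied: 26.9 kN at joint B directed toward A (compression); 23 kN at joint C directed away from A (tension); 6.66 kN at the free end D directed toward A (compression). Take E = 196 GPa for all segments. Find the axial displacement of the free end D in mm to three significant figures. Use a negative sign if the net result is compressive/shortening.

Internal axial forces (sectioning from the free end, tension +): N_CD = -6.66 kN, N_BC = 16.34 kN, N_AB = -10.56 kN.
A_AB = 5883 mm².
A_BC = 404.7 mm².
A_CD = 472.6 mm².
δ_AB = -10560·281/(5883·196000) = -0.002573 mm
δ_BC = 16340·477/(404.7·196000) = 0.09826 mm
δ_CD = -6660·175/(472.6·196000) = -0.01258 mm
δ = Σδ_i = 0.0831 mm.

0.0831 mm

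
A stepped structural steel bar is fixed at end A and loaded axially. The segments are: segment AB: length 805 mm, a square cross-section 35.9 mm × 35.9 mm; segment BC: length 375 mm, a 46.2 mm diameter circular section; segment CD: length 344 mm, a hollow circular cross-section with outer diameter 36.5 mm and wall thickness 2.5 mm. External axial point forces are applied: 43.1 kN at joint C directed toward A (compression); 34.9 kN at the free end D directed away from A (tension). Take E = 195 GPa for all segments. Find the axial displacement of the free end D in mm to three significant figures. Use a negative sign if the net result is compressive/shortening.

0.195 mm

Internal axial forces (sectioning from the free end, tension +): N_CD = 34.9 kN, N_BC = -8.2 kN, N_AB = -8.2 kN.
A_AB = 1289 mm².
A_BC = 1676 mm².
A_CD = 267 mm².
δ_AB = -8200·805/(1289·195000) = -0.02627 mm
δ_BC = -8200·375/(1676·195000) = -0.009407 mm
δ_CD = 34900·344/(267·195000) = 0.2306 mm
δ = Σδ_i = 0.1949 mm.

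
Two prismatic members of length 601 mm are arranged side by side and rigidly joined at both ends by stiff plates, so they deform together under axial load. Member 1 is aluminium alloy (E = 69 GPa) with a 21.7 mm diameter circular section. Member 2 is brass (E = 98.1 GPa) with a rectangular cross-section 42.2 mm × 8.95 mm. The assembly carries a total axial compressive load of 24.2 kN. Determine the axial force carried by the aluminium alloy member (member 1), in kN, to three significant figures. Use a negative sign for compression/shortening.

A_1 = 369.8 mm².
A_2 = 377.7 mm².
Equal strain + equilibrium ⇒ each member carries load in proportion to AE: A₁E₁ = 25520000 N, A₂E₂ = 37050000 N, ΣAE = 62570000 N.
F₁ = P·A₁E₁/ΣAE = -24200·25520000/62570000 = -9870 N.

-9.87 kN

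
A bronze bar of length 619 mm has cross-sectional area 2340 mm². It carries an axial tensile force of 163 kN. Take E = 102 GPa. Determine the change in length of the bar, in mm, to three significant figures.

0.423 mm

δ_mech = NL/(AE) = 163000·619/(2340·102000) = 0.4227 mm.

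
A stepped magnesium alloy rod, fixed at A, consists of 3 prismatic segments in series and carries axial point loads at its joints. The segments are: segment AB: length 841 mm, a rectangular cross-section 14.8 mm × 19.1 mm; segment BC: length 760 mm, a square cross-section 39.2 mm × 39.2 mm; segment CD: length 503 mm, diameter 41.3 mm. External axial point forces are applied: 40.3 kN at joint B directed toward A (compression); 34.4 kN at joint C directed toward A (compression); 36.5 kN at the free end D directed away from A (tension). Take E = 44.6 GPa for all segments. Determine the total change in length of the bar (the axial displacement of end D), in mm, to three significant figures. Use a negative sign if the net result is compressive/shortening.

-2.22 mm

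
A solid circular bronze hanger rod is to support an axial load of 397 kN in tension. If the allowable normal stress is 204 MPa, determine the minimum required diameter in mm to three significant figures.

49.8 mm

Required area A ≥ P/σ_allow = 397000/204 = 1946 mm².
For a solid circular section, d ≥ √(4A/π) = 49.78 mm.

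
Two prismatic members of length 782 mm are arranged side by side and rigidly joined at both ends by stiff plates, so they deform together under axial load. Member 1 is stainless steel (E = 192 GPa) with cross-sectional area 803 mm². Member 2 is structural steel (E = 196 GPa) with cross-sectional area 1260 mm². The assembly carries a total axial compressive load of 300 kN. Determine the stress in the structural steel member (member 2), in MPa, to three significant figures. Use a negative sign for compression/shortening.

Equal strain + equilibrium ⇒ each member carries load in proportion to AE: A₁E₁ = 154200000 N, A₂E₂ = 247000000 N, ΣAE = 401100000 N.
σ₂ = P·E₂/ΣAE = -300000·196000/401100000 = -146.6 MPa.

-147 MPa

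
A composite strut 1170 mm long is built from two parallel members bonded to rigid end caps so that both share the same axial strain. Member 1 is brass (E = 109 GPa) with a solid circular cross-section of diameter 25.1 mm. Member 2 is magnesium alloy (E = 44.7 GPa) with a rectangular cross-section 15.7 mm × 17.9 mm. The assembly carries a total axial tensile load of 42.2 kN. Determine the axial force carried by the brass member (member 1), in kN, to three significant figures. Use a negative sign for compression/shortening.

34.2 kN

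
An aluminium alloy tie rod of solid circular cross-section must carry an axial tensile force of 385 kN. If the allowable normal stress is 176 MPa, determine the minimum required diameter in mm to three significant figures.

52.8 mm

Required area A ≥ P/σ_allow = 385000/176 = 2188 mm².
For a solid circular section, d ≥ √(4A/π) = 52.78 mm.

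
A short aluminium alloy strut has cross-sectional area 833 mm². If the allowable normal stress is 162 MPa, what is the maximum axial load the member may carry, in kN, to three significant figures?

P_max = σ_allow · A = 162 · 833 = 134900 N = 134.9 kN.

135 kN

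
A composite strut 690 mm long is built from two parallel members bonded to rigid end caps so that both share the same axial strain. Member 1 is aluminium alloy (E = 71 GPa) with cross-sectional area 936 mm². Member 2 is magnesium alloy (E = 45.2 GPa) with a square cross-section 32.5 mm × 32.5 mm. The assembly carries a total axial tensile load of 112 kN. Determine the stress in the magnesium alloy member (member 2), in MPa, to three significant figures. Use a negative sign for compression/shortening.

A_2 = 1056 mm².
Equal strain + equilibrium ⇒ each member carries load in proportion to AE: A₁E₁ = 66460000 N, A₂E₂ = 47740000 N, ΣAE = 114200000 N.
σ₂ = P·E₂/ΣAE = 112000·45200/114200000 = 44.33 MPa.

44.3 MPa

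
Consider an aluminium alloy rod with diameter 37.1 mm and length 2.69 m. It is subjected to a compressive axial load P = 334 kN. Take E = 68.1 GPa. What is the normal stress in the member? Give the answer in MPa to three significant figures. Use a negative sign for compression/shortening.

A = 1081 mm².
σ = N/A = -334000/1081 = -309 MPa.

-309 MPa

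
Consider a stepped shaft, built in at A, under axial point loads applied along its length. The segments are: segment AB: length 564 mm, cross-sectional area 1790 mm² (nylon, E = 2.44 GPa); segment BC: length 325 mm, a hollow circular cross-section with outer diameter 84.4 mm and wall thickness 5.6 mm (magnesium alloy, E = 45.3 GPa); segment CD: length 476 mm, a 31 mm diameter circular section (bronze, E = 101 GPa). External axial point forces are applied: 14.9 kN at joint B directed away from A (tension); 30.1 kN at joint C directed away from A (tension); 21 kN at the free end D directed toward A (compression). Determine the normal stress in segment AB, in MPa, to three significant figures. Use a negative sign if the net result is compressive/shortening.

13.4 MPa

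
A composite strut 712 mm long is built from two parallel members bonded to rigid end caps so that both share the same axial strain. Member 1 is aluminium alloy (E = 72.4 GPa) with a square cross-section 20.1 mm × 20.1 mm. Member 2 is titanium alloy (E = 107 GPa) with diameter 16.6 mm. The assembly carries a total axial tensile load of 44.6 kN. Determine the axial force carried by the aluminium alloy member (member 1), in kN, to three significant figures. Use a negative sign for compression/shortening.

24.9 kN

A_1 = 404 mm².
A_2 = 216.4 mm².
Equal strain + equilibrium ⇒ each member carries load in proportion to AE: A₁E₁ = 29250000 N, A₂E₂ = 23160000 N, ΣAE = 52410000 N.
F₁ = P·A₁E₁/ΣAE = 44600·29250000/52410000 = 24890 N.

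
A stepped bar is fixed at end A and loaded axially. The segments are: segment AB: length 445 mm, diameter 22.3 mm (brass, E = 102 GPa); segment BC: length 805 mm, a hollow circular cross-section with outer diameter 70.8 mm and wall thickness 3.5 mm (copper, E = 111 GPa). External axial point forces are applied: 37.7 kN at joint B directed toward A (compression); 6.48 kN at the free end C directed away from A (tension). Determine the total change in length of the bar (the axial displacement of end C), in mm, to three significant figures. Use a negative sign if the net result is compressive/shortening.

-0.285 mm

Internal axial forces (sectioning from the free end, tension +): N_BC = 6.48 kN, N_AB = -31.22 kN.
A_AB = 390.6 mm².
A_BC = 740 mm².
δ_AB = -31220·445/(390.6·102000) = -0.3487 mm
δ_BC = 6480·805/(740·111000) = 0.06351 mm
δ = Σδ_i = -0.2852 mm.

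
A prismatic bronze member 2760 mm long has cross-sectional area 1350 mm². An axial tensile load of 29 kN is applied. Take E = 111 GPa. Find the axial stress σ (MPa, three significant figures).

21.5 MPa

σ = N/A = 29000/1350 = 21.48 MPa.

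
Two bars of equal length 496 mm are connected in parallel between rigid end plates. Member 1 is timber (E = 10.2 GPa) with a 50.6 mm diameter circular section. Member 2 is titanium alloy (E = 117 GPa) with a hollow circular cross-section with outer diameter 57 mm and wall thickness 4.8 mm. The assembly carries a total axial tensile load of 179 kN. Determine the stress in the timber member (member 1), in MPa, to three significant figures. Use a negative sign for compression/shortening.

A_1 = 2011 mm².
A_2 = 787.2 mm².
Equal strain + equilibrium ⇒ each member carries load in proportion to AE: A₁E₁ = 20510000 N, A₂E₂ = 92100000 N, ΣAE = 112600000 N.
σ₁ = P·E₁/ΣAE = 179000·10200/112600000 = 16.21 MPa.

16.2 MPa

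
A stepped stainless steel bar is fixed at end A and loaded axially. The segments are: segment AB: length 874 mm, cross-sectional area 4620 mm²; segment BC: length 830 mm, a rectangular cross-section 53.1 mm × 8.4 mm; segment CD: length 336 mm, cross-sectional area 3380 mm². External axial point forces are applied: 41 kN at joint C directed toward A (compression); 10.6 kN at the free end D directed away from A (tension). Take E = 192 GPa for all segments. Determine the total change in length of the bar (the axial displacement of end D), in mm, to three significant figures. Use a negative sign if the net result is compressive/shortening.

-0.319 mm

Internal axial forces (sectioning from the free end, tension +): N_CD = 10.6 kN, N_BC = -30.4 kN, N_AB = -30.4 kN.
A_BC = 446 mm².
δ_AB = -30400·874/(4620·192000) = -0.02995 mm
δ_BC = -30400·830/(446·192000) = -0.2946 mm
δ_CD = 10600·336/(3380·192000) = 0.005488 mm
δ = Σδ_i = -0.3191 mm.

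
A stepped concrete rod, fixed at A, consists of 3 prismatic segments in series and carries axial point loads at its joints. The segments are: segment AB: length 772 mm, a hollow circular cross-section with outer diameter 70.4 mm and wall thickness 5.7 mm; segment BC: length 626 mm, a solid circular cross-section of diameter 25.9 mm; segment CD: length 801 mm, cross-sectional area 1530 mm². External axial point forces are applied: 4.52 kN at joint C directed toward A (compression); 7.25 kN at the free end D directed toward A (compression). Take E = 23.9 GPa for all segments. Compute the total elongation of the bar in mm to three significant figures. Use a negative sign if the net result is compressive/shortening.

-1.07 mm

Internal axial forces (sectioning from the free end, tension +): N_CD = -7.25 kN, N_BC = -11.77 kN, N_AB = -11.77 kN.
A_AB = 1159 mm².
A_BC = 526.9 mm².
δ_AB = -11770·772/(1159·23900) = -0.3281 mm
δ_BC = -11770·626/(526.9·23900) = -0.5851 mm
δ_CD = -7250·801/(1530·23900) = -0.1588 mm
δ = Σδ_i = -1.072 mm.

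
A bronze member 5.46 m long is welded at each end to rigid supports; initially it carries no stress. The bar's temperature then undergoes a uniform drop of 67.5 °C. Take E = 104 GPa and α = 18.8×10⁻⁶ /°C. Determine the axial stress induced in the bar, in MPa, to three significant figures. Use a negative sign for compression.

132 MPa

Free thermal expansion αLΔT = 18.8e-6 · 5460 · -67.5 = -6.929 mm.
The walls impose strain ε = −(-6.929)/5460 = 1.2690e-03; σ = Eε = 104000 · 1.2690e-03 = 132 MPa.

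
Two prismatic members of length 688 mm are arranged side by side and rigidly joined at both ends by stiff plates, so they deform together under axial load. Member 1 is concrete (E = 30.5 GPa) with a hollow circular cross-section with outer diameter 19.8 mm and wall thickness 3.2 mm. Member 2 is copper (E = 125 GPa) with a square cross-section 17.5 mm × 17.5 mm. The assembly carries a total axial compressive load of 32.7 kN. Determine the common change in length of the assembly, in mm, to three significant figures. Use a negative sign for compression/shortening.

-0.519 mm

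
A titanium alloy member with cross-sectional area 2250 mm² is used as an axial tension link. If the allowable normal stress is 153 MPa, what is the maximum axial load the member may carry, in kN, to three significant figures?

P_max = σ_allow · A = 153 · 2250 = 344200 N = 344.2 kN.

344 kN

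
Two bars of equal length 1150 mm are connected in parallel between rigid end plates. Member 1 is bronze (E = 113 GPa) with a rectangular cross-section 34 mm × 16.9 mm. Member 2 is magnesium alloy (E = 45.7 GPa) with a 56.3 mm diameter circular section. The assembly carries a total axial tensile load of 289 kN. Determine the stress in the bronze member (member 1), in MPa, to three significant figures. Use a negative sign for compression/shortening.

183 MPa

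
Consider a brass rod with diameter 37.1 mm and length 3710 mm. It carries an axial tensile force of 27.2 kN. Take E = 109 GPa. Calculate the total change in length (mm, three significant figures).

0.856 mm

A = 1081 mm².
δ_mech = NL/(AE) = 27200·3710/(1081·109000) = 0.8564 mm.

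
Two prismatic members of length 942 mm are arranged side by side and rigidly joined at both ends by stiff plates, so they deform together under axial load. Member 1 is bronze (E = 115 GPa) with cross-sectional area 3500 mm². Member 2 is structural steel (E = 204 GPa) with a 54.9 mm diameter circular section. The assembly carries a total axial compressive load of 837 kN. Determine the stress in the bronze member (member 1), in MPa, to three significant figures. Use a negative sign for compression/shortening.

-109 MPa

A_2 = 2367 mm².
Equal strain + equilibrium ⇒ each member carries load in proportion to AE: A₁E₁ = 402500000 N, A₂E₂ = 482900000 N, ΣAE = 885400000 N.
σ₁ = P·E₁/ΣAE = -837000·115000/885400000 = -108.7 MPa.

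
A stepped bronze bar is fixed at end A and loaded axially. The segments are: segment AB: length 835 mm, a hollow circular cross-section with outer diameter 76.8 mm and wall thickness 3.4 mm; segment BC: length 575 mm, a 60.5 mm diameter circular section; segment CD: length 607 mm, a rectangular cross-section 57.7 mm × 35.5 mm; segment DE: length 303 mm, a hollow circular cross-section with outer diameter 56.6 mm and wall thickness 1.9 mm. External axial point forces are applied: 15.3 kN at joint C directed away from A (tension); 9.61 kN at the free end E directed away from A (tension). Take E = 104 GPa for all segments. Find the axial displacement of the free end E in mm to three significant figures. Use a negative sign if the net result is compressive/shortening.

0.416 mm

Internal axial forces (sectioning from the free end, tension +): N_DE = 9.61 kN, N_CD = 9.61 kN, N_BC = 24.91 kN, N_AB = 24.91 kN.
A_AB = 784 mm².
A_BC = 2875 mm².
A_CD = 2048 mm².
A_DE = 326.5 mm².
δ_AB = 24910·835/(784·104000) = 0.2551 mm
δ_BC = 24910·575/(2875·104000) = 0.04791 mm
δ_CD = 9610·607/(2048·104000) = 0.02738 mm
δ_DE = 9610·303/(326.5·104000) = 0.08575 mm
δ = Σδ_i = 0.4161 mm.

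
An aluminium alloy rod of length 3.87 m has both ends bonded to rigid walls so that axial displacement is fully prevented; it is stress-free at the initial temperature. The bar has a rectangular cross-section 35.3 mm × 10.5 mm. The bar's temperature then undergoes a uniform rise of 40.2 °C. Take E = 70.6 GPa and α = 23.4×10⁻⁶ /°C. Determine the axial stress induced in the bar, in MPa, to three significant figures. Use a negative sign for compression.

Free thermal expansion αLΔT = 23.4e-6 · 3870 · 40.2 = 3.64 mm.
The walls impose strain ε = −(3.64)/3870 = -9.4068e-04; σ = Eε = 70600 · -9.4068e-04 = -66.41 MPa.

-66.4 MPa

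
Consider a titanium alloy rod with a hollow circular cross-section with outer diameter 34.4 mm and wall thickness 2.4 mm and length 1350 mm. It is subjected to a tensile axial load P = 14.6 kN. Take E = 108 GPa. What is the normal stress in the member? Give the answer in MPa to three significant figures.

60.5 MPa

A = 241.3 mm².
σ = N/A = 14600/241.3 = 60.51 MPa.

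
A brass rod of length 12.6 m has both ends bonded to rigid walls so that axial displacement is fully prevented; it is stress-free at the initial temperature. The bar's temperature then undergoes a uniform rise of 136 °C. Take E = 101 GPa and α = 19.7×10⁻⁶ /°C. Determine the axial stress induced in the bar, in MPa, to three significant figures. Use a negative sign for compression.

Free thermal expansion αLΔT = 19.7e-6 · 12600 · 136 = 33.76 mm.
The walls impose strain ε = −(33.76)/12600 = -2.6792e-03; σ = Eε = 101000 · -2.6792e-03 = -270.6 MPa.

-271 MPa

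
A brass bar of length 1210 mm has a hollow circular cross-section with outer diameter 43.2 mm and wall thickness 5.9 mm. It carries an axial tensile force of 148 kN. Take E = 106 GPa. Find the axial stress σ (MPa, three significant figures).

214 MPa

A = 691.4 mm².
σ = N/A = 148000/691.4 = 214.1 MPa.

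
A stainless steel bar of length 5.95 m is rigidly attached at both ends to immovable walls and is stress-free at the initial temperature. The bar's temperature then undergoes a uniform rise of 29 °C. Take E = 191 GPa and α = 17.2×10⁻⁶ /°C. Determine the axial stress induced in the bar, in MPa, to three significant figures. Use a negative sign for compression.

Free thermal expansion αLΔT = 17.2e-6 · 5950 · 29 = 2.968 mm.
The walls impose strain ε = −(2.968)/5950 = -4.9880e-04; σ = Eε = 191000 · -4.9880e-04 = -95.27 MPa.

-95.3 MPa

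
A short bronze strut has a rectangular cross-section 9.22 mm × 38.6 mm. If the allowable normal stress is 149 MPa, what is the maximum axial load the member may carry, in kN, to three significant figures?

A = 355.9 mm².
P_max = σ_allow · A = 149 · 355.9 = 53030 N = 53.03 kN.

53.0 kN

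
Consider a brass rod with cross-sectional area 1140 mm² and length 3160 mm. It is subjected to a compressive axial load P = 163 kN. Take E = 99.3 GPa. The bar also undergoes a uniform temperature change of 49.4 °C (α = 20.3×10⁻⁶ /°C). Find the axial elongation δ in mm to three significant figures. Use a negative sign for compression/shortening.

-1.38 mm

δ_mech = NL/(AE) = -163000·3160/(1140·99300) = -4.55 mm.
δ_thermal = αLΔT = 20.3e-6·3160·49.4 = 3.169 mm.
δ = δ_mech + δ_thermal = -1.381 mm.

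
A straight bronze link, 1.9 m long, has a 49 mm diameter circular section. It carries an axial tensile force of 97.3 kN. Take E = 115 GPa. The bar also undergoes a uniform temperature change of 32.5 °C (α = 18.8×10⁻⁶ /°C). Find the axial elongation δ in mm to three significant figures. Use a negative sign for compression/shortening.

A = 1886 mm².
δ_mech = NL/(AE) = 97300·1900/(1886·115000) = 0.8525 mm.
δ_thermal = αLΔT = 18.8e-6·1900·32.5 = 1.161 mm.
δ = δ_mech + δ_thermal = 2.013 mm.

2.01 mm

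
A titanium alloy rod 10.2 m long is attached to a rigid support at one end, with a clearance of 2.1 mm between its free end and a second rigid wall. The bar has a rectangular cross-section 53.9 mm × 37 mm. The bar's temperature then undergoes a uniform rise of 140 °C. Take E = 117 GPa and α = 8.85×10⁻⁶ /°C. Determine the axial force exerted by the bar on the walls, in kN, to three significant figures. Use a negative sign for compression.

Free thermal expansion αLΔT = 8.85e-6 · 10200 · 140 = 12.64 mm.
The walls engage after the gap closes; constrained expansion = 12.64 − 2.1 = 10.54 mm.
The walls impose strain ε = −(10.54)/10200 = -1.0331e-03; σ = Eε = 117000 · -1.0331e-03 = -120.9 MPa.
Wall reaction R = σ·A = -120.9·1994 = -241100 N = -241.1 kN.

-241 kN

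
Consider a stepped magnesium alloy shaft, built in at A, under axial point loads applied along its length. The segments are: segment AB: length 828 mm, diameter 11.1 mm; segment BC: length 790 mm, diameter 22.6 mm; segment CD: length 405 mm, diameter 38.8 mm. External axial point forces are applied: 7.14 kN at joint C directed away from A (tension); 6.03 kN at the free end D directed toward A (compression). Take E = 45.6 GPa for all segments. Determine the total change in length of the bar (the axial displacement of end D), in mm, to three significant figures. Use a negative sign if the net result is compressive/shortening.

0.211 mm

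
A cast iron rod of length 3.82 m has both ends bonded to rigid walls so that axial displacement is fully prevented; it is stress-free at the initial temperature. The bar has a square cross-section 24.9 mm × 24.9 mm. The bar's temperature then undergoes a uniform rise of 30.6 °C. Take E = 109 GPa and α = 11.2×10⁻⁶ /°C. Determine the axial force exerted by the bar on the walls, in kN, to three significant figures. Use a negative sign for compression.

-23.2 kN

Free thermal expansion αLΔT = 11.2e-6 · 3820 · 30.6 = 1.309 mm.
The walls impose strain ε = −(1.309)/3820 = -3.4272e-04; σ = Eε = 109000 · -3.4272e-04 = -37.36 MPa.
Wall reaction R = σ·A = -37.36·620 = -23160 N = -23.16 kN.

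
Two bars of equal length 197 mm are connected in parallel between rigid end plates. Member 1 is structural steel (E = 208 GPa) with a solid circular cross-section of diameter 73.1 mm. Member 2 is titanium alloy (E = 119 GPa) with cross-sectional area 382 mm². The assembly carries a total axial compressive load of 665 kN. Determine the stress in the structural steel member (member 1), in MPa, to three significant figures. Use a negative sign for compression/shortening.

-151 MPa

A_1 = 4197 mm².
Equal strain + equilibrium ⇒ each member carries load in proportion to AE: A₁E₁ = 872900000 N, A₂E₂ = 45460000 N, ΣAE = 918400000 N.
σ₁ = P·E₁/ΣAE = -665000·208000/918400000 = -150.6 MPa.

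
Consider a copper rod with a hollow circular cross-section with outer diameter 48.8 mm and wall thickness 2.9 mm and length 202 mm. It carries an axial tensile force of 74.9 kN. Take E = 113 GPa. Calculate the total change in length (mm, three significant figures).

A = 418.2 mm².
δ_mech = NL/(AE) = 74900·202/(418.2·113000) = 0.3202 mm.

0.320 mm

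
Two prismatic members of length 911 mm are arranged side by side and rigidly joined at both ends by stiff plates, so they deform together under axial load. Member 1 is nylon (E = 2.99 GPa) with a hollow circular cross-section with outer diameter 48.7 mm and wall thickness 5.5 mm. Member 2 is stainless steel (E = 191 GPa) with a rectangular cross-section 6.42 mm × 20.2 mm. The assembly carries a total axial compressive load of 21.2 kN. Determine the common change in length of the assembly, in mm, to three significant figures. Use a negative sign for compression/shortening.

-0.715 mm

A_1 = 746.4 mm².
A_2 = 129.7 mm².
Equal strain + equilibrium ⇒ each member carries load in proportion to AE: A₁E₁ = 2232000 N, A₂E₂ = 24770000 N, ΣAE = 27000000 N.
δ = PL/ΣAE = -21200·911/27000000 = -0.7153 mm.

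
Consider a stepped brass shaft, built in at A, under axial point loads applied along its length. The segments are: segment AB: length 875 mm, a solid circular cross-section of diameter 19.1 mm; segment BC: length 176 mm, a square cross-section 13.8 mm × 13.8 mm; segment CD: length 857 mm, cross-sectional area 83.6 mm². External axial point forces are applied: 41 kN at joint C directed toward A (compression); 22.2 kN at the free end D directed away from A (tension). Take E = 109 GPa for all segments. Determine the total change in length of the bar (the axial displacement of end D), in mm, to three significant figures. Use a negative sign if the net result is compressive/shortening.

Internal axial forces (sectioning from the free end, tension +): N_CD = 22.2 kN, N_BC = -18.8 kN, N_AB = -18.8 kN.
A_AB = 286.5 mm².
A_BC = 190.4 mm².
δ_AB = -18800·875/(286.5·109000) = -0.5267 mm
δ_BC = -18800·176/(190.4·109000) = -0.1594 mm
δ_CD = 22200·857/(83.6·109000) = 2.088 mm
δ = Σδ_i = 1.402 mm.

1.40 mm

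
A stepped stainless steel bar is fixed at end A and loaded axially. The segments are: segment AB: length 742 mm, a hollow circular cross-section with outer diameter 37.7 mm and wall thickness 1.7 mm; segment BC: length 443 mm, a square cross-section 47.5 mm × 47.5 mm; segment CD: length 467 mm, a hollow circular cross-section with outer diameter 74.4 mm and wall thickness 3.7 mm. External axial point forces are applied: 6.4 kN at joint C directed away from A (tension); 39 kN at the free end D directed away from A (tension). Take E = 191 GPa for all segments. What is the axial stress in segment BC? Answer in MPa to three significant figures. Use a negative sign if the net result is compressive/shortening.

Internal axial forces (sectioning from the free end, tension +): N_CD = 39 kN, N_BC = 45.4 kN, N_AB = 45.4 kN.
A_BC = 2256 mm².
σ_BC = N_BC/A_BC = 45400/2256 = 20.12 MPa.

20.1 MPa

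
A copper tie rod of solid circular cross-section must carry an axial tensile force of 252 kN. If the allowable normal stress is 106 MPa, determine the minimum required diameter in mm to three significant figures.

55.0 mm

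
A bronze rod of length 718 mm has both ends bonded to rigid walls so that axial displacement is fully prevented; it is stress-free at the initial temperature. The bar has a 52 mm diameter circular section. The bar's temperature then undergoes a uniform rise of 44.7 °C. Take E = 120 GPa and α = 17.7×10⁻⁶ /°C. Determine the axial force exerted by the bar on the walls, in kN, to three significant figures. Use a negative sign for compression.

Free thermal expansion αLΔT = 17.7e-6 · 718 · 44.7 = 0.5681 mm.
The walls impose strain ε = −(0.5681)/718 = -7.9119e-04; σ = Eε = 120000 · -7.9119e-04 = -94.94 MPa.
Wall reaction R = σ·A = -94.94·2124 = -201600 N = -201.6 kN.

-202 kN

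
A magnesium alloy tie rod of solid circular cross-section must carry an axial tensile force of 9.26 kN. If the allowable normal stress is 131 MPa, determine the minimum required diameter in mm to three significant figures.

Required area A ≥ P/σ_allow = 9260/131 = 70.69 mm².
For a solid circular section, d ≥ √(4A/π) = 9.487 mm.

9.49 mm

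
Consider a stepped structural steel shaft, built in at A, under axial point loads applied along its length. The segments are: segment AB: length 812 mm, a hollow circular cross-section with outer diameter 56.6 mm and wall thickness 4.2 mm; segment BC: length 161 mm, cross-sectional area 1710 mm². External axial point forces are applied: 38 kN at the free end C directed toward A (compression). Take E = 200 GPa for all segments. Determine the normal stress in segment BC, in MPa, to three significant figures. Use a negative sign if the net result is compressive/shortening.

-22.2 MPa

Internal axial forces (sectioning from the free end, tension +): N_BC = -38 kN, N_AB = -38 kN.
σ_BC = N_BC/A_BC = -38000/1710 = -22.22 MPa.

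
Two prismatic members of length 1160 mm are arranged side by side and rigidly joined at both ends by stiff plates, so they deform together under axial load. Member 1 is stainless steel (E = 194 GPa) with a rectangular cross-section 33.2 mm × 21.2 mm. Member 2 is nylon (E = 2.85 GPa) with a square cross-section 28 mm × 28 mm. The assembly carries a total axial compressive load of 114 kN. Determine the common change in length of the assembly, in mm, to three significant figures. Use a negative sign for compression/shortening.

-0.953 mm

A_1 = 703.8 mm².
A_2 = 784 mm².
Equal strain + equilibrium ⇒ each member carries load in proportion to AE: A₁E₁ = 136500000 N, A₂E₂ = 2234000 N, ΣAE = 138800000 N.
δ = PL/ΣAE = -114000·1160/138800000 = -0.9529 mm.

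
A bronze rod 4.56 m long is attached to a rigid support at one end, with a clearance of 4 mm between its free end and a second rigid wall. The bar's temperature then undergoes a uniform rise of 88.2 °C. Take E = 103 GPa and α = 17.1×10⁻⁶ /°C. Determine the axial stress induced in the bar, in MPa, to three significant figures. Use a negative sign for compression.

Free thermal expansion αLΔT = 17.1e-6 · 4560 · 88.2 = 6.877 mm.
The walls engage after the gap closes; constrained expansion = 6.877 − 4 = 2.877 mm.
The walls impose strain ε = −(2.877)/4560 = -6.3103e-04; σ = Eε = 103000 · -6.3103e-04 = -65 MPa.

-65.0 MPa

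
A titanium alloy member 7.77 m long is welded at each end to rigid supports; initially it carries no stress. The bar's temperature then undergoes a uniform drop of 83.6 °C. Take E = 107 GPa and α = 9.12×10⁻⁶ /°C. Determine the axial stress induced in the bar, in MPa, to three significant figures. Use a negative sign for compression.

81.6 MPa

Free thermal expansion αLΔT = 9.12e-6 · 7770 · -83.6 = -5.924 mm.
The walls impose strain ε = −(-5.924)/7770 = 7.6243e-04; σ = Eε = 107000 · 7.6243e-04 = 81.58 MPa.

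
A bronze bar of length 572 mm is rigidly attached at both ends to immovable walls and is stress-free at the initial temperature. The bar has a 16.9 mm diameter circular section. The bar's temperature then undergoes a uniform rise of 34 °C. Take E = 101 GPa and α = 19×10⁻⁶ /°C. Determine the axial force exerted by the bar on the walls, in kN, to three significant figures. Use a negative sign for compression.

-14.6 kN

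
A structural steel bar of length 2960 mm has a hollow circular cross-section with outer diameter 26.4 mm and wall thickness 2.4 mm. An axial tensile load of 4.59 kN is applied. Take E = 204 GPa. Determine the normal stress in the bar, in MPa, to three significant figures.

A = 181 mm².
σ = N/A = 4590/181 = 25.37 MPa.

25.4 MPa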